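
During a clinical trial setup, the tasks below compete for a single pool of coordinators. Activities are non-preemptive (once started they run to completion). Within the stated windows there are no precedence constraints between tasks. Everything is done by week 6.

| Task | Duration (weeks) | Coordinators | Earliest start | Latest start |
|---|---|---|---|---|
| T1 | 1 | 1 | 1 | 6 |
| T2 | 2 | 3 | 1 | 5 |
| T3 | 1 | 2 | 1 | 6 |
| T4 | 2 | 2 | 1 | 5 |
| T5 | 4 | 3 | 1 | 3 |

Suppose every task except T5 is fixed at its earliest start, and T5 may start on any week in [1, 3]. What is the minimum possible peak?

T5@1: w1:11  w2:8  w3:3  w4:3  w5:0  w6:0 → peak 11
T5@2: w1:8  w2:8  w3:3  w4:3  w5:3  w6:0 → peak 8
T5@3: w1:8  w2:5  w3:3  w4:3  w5:3  w6:3 → peak 8
Best is T5@2, peak 8.

8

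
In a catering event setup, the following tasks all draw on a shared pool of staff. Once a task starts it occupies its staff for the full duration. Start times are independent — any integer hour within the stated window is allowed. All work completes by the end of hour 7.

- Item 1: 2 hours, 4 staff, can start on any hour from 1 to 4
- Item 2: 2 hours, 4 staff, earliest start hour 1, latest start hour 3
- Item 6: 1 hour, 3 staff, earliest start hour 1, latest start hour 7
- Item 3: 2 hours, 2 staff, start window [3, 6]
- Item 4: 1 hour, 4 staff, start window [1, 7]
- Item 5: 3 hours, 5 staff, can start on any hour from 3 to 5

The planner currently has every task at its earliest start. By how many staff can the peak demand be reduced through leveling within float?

7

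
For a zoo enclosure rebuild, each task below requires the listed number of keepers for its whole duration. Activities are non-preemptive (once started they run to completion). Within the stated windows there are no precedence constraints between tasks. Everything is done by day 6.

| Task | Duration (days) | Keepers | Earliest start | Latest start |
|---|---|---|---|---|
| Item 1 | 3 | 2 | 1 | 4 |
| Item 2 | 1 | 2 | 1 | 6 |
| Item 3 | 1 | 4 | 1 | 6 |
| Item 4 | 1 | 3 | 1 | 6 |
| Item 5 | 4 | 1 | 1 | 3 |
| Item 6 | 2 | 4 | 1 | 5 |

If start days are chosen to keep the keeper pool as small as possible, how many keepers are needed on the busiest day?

5

Early-start (Item 1@1, Item 2@1, Item 3@1, Item 4@1, Item 5@1, Item 6@1) gives peak 16: d1:16  d2:7  d3:3  d4:1  d5:0  d6:0.
Shift Item 3→4, Item 4→2, Item 5→3, Item 6→5.
Schedule Item 1@1, Item 2@1, Item 3@4, Item 4@2, Item 5@3, Item 6@5: d1:4  d2:5  d3:3  d4:5  d5:5  d6:5 — peak 5.
Total keeper-days = 27 over 6 days ⇒ peak ≥ ⌈27/6⌉ = 5, so 5 is optimal.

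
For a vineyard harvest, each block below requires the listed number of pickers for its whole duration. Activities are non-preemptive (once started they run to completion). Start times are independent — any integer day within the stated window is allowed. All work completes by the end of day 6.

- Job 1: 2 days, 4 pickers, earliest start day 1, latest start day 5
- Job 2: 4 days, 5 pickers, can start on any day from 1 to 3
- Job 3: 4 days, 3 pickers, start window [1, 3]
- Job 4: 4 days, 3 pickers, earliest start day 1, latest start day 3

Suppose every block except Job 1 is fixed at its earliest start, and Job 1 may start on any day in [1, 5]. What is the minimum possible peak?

11

Job 1@1: d1:15  d2:15  d3:11  d4:11  d5:0  d6:0 → peak 15
Job 1@2: d1:11  d2:15  d3:15  d4:11  d5:0  d6:0 → peak 15
Job 1@3: d1:11  d2:11  d3:15  d4:15  d5:0  d6:0 → peak 15
Job 1@4: d1:11  d2:11  d3:11  d4:15  d5:4  d6:0 → peak 15
Job 1@5: d1:11  d2:11  d3:11  d4:11  d5:4  d6:4 → peak 11
Best is Job 1@5, peak 11.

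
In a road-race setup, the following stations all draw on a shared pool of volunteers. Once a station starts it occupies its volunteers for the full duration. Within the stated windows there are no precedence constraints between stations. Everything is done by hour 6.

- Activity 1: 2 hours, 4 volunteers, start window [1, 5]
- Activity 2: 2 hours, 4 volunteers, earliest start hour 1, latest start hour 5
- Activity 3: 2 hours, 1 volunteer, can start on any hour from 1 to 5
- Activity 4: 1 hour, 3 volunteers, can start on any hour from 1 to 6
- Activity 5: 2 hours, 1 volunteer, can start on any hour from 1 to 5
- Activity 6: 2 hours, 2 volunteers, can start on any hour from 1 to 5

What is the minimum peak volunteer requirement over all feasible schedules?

5

Early-start (Activity 1@1, Activity 2@1, Activity 3@1, Activity 4@1, Activity 5@1, Activity 6@1) gives peak 15: h1:15  h2:12  h3:0  h4:0  h5:0  h6:0.
Shift Activity 2→3, Activity 4→5, Activity 5→3, Activity 6→5.
Schedule Activity 1@1, Activity 2@3, Activity 3@1, Activity 4@5, Activity 5@3, Activity 6@5: h1:5  h2:5  h3:5  h4:5  h5:5  h6:2 — peak 5.
Total volunteer-hours = 27 over 6 hours ⇒ peak ≥ ⌈27/6⌉ = 5, so 5 is optimal.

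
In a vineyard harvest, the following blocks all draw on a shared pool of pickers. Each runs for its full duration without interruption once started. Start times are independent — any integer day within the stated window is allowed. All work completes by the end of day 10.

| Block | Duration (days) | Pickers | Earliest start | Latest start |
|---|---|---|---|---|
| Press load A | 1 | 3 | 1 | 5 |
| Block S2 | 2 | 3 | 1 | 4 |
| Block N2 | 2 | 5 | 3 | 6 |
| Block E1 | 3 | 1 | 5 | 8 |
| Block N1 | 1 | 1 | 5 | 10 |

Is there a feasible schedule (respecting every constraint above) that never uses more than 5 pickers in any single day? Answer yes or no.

Schedule Press load A@1, Block S2@2, Block N2@4, Block E1@6, Block N1@6: d1:3  d2:3  d3:3  d4:5  d5:5  d6:2  d7:1  d8:1  d9:0  d10:0 — peak 5 ≤ 5.

yes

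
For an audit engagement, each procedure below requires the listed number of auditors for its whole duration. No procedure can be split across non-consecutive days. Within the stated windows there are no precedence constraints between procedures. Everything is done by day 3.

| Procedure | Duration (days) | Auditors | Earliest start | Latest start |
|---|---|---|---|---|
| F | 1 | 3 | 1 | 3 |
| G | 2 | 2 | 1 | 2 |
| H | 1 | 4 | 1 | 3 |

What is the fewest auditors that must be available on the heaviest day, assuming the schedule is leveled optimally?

Early-start (F@1, G@1, H@1) gives peak 9: d1:9  d2:2  d3:0.
Shift H→3.
Schedule F@1, G@1, H@3: d1:5  d2:2  d3:4 — peak 5.
No arrangement of the 18 feasible schedules does better.

5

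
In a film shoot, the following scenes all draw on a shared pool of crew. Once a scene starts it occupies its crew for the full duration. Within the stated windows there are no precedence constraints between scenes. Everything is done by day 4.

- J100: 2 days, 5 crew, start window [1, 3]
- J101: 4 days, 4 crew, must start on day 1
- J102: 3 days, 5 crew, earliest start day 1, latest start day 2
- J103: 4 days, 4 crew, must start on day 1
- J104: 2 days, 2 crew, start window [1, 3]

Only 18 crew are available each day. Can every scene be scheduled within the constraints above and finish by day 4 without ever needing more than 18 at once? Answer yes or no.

Schedule J100@1, J101@1, J102@1, J103@1, J104@3: d1:18  d2:18  d3:15  d4:10 — peak 18 ≤ 18.

yes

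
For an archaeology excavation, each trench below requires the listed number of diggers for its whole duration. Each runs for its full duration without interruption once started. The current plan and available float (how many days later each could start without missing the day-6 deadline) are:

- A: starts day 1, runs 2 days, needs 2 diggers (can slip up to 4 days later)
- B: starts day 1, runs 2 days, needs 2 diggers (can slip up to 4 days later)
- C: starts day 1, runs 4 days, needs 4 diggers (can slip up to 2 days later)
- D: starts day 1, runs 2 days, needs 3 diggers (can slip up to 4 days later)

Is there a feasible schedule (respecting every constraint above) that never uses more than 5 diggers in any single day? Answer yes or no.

The minimum achievable peak is 6; 5 < 6, so no feasible schedule stays within the cap.

no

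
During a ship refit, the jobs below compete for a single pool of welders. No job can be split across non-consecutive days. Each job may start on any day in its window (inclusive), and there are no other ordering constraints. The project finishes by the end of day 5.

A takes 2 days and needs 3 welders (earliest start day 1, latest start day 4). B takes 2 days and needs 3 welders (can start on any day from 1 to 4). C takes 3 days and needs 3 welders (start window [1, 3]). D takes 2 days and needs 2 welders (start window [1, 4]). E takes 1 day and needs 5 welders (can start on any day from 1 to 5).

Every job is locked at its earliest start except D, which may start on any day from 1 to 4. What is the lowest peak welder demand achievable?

14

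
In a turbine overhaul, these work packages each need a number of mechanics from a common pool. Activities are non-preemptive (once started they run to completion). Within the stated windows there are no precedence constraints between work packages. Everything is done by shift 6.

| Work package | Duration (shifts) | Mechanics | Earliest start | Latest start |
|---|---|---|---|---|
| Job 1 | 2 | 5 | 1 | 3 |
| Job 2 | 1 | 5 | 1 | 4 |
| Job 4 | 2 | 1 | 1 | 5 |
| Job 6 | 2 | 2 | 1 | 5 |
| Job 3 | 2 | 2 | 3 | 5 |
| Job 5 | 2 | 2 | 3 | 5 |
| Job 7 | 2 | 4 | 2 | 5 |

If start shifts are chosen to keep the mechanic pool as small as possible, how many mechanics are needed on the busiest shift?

7

Early-start (Job 1@1, Job 2@1, Job 4@1, Job 6@1, Job 3@3, Job 5@3, Job 7@2) gives peak 13: s1:13  s2:12  s3:8  s4:4  s5:0  s6:0.
Shift Job 2→3, Job 4→4, Job 5→4, Job 7→5.
Schedule Job 1@1, Job 2@3, Job 4@4, Job 6@1, Job 3@3, Job 5@4, Job 7@5: s1:7  s2:7  s3:7  s4:5  s5:7  s6:4 — peak 7.
Total mechanic-shifts = 37 over 6 shifts ⇒ peak ≥ ⌈37/6⌉ = 7, so 7 is optimal.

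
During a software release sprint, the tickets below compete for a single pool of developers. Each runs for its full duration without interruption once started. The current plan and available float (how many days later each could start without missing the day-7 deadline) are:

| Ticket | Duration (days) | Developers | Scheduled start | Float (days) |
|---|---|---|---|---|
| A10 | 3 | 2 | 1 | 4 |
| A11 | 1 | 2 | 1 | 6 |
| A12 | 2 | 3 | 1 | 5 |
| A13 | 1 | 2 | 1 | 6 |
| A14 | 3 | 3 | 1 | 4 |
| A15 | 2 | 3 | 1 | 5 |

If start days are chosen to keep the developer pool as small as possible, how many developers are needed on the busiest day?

5

Early-start (A10@1, A11@1, A12@1, A13@1, A14@1, A15@1) gives peak 15: d1:15  d2:11  d3:5  d4:0  d5:0  d6:0  d7:0.
Shift A11→4, A13→5, A14→3, A15→6.
Schedule A10@1, A11@4, A12@1, A13@5, A14@3, A15@6: d1:5  d2:5  d3:5  d4:5  d5:5  d6:3  d7:3 — peak 5.
Total developer-days = 31 over 7 days ⇒ peak ≥ ⌈31/7⌉ = 5, so 5 is optimal.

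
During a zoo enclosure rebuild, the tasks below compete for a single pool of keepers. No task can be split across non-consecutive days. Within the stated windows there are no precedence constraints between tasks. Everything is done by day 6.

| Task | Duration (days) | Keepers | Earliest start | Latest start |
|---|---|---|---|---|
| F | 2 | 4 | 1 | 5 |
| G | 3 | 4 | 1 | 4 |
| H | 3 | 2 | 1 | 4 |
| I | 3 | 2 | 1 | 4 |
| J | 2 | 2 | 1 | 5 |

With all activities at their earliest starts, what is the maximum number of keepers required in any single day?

14

Early-start schedule: F@1, G@1, H@1, I@1, J@1.
Load per day: day 1: 14, day 2: 14, day 3: 8, day 4: 0, day 5: 0, day 6: 0.
Peak is 14.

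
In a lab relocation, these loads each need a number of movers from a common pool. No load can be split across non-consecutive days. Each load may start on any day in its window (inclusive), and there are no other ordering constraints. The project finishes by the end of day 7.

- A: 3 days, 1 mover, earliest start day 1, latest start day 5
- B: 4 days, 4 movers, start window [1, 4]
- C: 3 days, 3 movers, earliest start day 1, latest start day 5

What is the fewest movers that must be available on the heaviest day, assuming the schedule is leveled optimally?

Early-start (A@1, B@1, C@1) gives peak 8: d1:8  d2:8  d3:8  d4:4  d5:0  d6:0  d7:0.
Shift B→4.
Schedule A@1, B@4, C@1: d1:4  d2:4  d3:4  d4:4  d5:4  d6:4  d7:4 — peak 4.
Total mover-days = 28 over 7 days ⇒ peak ≥ ⌈28/7⌉ = 4, so 4 is optimal.

4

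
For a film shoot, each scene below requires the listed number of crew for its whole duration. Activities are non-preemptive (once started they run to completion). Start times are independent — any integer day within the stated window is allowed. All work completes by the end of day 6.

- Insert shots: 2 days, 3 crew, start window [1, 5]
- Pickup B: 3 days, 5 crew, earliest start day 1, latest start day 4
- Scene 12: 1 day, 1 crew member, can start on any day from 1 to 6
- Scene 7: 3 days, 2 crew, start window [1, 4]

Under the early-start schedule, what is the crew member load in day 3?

7

At early start, day 3 has: Pickup B, Scene 7.
Demand: 5 + 2 = 7.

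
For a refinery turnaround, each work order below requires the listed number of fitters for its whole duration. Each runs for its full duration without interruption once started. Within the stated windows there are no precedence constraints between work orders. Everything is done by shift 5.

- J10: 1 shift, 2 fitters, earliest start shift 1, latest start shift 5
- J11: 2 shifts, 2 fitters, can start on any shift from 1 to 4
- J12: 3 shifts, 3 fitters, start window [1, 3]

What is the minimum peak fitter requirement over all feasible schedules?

4

Early-start (J10@1, J11@1, J12@1) gives peak 7: s1:7  s2:5  s3:3  s4:0  s5:0.
Shift J12→3.
Schedule J10@1, J11@1, J12@3: s1:4  s2:2  s3:3  s4:3  s5:3 — peak 4.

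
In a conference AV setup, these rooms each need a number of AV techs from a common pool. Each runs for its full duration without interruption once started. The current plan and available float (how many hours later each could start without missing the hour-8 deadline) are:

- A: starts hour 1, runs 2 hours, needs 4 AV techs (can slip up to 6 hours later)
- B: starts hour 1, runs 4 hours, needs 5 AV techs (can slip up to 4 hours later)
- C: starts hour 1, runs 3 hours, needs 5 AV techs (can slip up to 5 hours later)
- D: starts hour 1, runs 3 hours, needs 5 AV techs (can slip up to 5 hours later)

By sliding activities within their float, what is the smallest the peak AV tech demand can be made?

10

Early-start (A@1, B@1, C@1, D@1) gives peak 19: h1:19  h2:19  h3:15  h4:5  h5:0  h6:0  h7:0  h8:0.
Shift C→3, D→5.
Schedule A@1, B@1, C@3, D@5: h1:9  h2:9  h3:10  h4:10  h5:10  h6:5  h7:5  h8:0 — peak 10.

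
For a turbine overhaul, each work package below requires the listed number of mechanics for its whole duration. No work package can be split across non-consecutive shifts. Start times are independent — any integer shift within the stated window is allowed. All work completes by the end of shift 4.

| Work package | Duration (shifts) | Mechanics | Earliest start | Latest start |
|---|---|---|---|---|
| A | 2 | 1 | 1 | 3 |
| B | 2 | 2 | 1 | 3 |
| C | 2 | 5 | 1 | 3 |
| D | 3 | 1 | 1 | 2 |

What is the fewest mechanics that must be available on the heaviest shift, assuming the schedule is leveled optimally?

Early-start (A@1, B@1, C@1, D@1) gives peak 9: s1:9  s2:9  s3:1  s4:0.
Shift C→3.
Schedule A@1, B@1, C@3, D@1: s1:4  s2:4  s3:6  s4:5 — peak 6.

6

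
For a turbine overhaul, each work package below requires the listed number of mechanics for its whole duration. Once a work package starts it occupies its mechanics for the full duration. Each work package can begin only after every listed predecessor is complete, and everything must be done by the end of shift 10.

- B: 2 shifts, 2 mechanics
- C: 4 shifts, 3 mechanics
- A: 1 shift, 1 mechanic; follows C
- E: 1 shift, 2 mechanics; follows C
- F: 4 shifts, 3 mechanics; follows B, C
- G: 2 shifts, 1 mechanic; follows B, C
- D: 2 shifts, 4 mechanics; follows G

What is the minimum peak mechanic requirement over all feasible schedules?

5

Early-start (B@1, C@1, A@5, E@5, F@5, G@5, D@7) gives peak 7: s1:5  s2:5  s3:3  s4:3  s5:7  s6:4  s7:7  s8:7  s9:0  s10:0.
Shift E→6, G→7, D→9.
Schedule B@1, C@1, A@5, E@6, F@5, G@7, D@9: s1:5  s2:5  s3:3  s4:3  s5:4  s6:5  s7:4  s8:4  s9:4  s10:4 — peak 5.
Total mechanic-shifts = 41 over 10 shifts ⇒ peak ≥ ⌈41/10⌉ = 5, so 5 is optimal.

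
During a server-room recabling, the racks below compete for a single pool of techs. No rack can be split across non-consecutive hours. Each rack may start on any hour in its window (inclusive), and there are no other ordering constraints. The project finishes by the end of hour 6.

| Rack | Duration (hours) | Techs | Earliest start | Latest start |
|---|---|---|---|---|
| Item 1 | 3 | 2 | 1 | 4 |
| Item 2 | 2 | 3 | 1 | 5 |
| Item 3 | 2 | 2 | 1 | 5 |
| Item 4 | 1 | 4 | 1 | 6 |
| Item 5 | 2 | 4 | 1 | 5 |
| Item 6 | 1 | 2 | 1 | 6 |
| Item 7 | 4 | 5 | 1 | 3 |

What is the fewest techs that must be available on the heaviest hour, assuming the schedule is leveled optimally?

Early-start (Item 1@1, Item 2@1, Item 3@1, Item 4@1, Item 5@1, Item 6@1, Item 7@1) gives peak 22: h1:22  h2:16  h3:7  h4:5  h5:0  h6:0.
Shift Item 4→4, Item 5→5, Item 7→3.
Schedule Item 1@1, Item 2@1, Item 3@1, Item 4@4, Item 5@5, Item 6@1, Item 7@3: h1:9  h2:7  h3:7  h4:9  h5:9  h6:9 — peak 9.
Total tech-hours = 50 over 6 hours ⇒ peak ≥ ⌈50/6⌉ = 9, so 9 is optimal.

9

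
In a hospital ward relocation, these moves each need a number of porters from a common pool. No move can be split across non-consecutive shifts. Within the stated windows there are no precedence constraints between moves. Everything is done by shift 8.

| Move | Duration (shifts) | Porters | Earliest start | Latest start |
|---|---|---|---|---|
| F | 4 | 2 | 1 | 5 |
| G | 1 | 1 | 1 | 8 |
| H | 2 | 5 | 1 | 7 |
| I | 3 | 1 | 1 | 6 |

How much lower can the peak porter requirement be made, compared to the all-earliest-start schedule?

4

Early-start peak: s1:9  s2:8  s3:3  s4:2  s5:0  s6:0  s7:0  s8:0 ⇒ 9.
Leveled (F@1, G@1, H@5, I@1): s1:4  s2:3  s3:3  s4:2  s5:5  s6:5  s7:0  s8:0 ⇒ 5.
Reduction 9 − 5 = 4.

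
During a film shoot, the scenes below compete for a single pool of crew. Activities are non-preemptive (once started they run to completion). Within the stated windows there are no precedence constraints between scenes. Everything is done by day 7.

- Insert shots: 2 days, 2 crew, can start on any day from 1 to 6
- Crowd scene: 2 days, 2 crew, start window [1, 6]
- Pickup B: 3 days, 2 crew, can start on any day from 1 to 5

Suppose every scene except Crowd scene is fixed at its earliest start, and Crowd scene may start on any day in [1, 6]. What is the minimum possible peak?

4

Crowd scene@1: d1:6  d2:6  d3:2  d4:0  d5:0  d6:0  d7:0 → peak 6
Crowd scene@2: d1:4  d2:6  d3:4  d4:0  d5:0  d6:0  d7:0 → peak 6
Crowd scene@3: d1:4  d2:4  d3:4  d4:2  d5:0  d6:0  d7:0 → peak 4
Crowd scene@4: d1:4  d2:4  d3:2  d4:2  d5:2  d6:0  d7:0 → peak 4
Crowd scene@5: d1:4  d2:4  d3:2  d4:0  d5:2  d6:2  d7:0 → peak 4
Crowd scene@6: d1:4  d2:4  d3:2  d4:0  d5:0  d6:2  d7:2 → peak 4
Best is Crowd scene@3, peak 4.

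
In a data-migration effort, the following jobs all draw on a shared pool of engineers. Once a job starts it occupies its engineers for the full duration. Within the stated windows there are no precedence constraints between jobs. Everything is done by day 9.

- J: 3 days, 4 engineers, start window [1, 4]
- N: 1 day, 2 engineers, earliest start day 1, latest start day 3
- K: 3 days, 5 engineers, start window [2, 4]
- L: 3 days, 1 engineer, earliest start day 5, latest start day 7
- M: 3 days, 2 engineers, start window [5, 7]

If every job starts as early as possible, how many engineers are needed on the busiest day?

Early-start schedule: J@1, N@1, K@2, L@5, M@5.
Load per day: day 1: 6, day 2: 9, day 3: 9, day 4: 5, day 5: 3, day 6: 3, day 7: 3, day 8: 0, day 9: 0.
Peak is 9.

9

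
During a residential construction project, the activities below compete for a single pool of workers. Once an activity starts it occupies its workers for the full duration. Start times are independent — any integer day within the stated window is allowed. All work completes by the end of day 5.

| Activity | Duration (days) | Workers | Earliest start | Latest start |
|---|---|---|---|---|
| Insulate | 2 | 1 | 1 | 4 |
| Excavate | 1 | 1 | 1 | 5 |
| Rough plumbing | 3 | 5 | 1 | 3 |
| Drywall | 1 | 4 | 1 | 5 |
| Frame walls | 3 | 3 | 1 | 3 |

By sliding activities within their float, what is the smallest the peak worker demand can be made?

8

Early-start (Insulate@1, Excavate@1, Rough plumbing@1, Drywall@1, Frame walls@1) gives peak 14: d1:14  d2:9  d3:8  d4:0  d5:0.
Shift Drywall→4, Frame walls→3.
Schedule Insulate@1, Excavate@1, Rough plumbing@1, Drywall@4, Frame walls@3: d1:7  d2:6  d3:8  d4:7  d5:3 — peak 8.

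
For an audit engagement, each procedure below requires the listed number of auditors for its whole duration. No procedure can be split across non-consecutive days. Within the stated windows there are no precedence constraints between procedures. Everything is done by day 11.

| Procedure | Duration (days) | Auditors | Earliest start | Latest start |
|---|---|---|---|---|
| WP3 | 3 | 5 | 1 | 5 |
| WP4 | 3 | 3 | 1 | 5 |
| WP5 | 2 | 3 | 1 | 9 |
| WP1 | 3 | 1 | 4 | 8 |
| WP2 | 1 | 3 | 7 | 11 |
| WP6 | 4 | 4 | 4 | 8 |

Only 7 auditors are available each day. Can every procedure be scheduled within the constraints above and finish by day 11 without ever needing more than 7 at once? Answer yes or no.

yes

Schedule WP3@1, WP4@4, WP5@4, WP1@6, WP2@7, WP6@8: d1:5  d2:5  d3:5  d4:6  d5:6  d6:4  d7:4  d8:5  d9:4  d10:4  d11:4 — peak 6 ≤ 7.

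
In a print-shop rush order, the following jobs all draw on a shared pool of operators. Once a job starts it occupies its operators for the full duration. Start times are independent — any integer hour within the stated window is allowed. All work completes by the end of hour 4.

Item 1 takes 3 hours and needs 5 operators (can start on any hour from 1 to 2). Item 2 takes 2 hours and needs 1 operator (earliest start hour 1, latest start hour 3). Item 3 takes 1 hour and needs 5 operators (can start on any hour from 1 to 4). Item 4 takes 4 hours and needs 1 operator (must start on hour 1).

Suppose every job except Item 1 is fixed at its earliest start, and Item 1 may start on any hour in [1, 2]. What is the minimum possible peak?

7

Item 1@1: h1:12  h2:7  h3:6  h4:1 → peak 12
Item 1@2: h1:7  h2:7  h3:6  h4:6 → peak 7
Best is Item 1@2, peak 7.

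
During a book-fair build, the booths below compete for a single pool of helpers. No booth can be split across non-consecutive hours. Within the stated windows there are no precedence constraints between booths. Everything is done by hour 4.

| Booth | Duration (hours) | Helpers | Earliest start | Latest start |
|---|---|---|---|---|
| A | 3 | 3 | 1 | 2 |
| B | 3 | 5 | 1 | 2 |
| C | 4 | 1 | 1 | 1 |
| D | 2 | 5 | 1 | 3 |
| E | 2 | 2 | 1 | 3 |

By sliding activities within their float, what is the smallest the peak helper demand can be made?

14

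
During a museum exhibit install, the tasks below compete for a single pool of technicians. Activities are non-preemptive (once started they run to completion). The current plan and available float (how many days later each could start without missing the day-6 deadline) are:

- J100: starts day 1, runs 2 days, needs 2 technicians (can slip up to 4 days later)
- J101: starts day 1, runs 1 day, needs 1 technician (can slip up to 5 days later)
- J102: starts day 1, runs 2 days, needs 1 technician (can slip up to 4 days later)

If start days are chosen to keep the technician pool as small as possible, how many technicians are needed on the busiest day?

Early-start (J100@1, J101@1, J102@1) gives peak 4: d1:4  d2:3  d3:0  d4:0  d5:0  d6:0.
Shift J101→3, J102→3.
Schedule J100@1, J101@3, J102@3: d1:2  d2:2  d3:2  d4:1  d5:0  d6:0 — peak 2.
Total technician-days = 7 over 6 days ⇒ peak ≥ ⌈7/6⌉ = 2, so 2 is optimal.

2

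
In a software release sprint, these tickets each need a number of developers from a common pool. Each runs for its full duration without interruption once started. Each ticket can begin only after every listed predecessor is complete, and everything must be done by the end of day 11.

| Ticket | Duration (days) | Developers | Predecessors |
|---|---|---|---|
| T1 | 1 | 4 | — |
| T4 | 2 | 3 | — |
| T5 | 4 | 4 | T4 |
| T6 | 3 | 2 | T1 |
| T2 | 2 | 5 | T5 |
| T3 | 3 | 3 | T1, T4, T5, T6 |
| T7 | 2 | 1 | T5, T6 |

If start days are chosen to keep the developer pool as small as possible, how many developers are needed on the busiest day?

Early-start (T1@1, T4@1, T5@3, T6@2, T2@7, T3@7, T7@7) gives peak 9: d1:7  d2:5  d3:6  d4:6  d5:4  d6:4  d7:9  d8:9  d9:3  d10:0  d11:0.
Shift T3→9.
Schedule T1@1, T4@1, T5@3, T6@2, T2@7, T3@9, T7@7: d1:7  d2:5  d3:6  d4:6  d5:4  d6:4  d7:6  d8:6  d9:3  d10:3  d11:3 — peak 7.

7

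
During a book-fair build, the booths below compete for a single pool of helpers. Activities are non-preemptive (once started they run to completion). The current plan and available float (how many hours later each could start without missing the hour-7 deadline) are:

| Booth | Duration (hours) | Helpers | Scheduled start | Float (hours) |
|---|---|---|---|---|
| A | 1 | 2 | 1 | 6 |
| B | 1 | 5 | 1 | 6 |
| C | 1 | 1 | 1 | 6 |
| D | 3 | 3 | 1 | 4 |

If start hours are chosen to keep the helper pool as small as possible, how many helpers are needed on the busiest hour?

Early-start (A@1, B@1, C@1, D@1) gives peak 11: h1:11  h2:3  h3:3  h4:0  h5:0  h6:0  h7:0.
Shift B→2, D→3.
Schedule A@1, B@2, C@1, D@3: h1:3  h2:5  h3:3  h4:3  h5:3  h6:0  h7:0 — peak 5.

5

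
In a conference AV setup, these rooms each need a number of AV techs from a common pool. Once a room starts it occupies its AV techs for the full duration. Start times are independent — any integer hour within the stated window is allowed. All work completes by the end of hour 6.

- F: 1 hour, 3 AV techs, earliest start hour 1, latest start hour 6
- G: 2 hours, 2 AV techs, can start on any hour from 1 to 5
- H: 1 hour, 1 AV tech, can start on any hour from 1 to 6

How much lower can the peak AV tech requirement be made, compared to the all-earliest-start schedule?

3

Early-start peak: h1:6  h2:2  h3:0  h4:0  h5:0  h6:0 ⇒ 6.
Leveled (F@1, G@2, H@2): h1:3  h2:3  h3:2  h4:0  h5:0  h6:0 ⇒ 3.
Reduction 6 − 3 = 3.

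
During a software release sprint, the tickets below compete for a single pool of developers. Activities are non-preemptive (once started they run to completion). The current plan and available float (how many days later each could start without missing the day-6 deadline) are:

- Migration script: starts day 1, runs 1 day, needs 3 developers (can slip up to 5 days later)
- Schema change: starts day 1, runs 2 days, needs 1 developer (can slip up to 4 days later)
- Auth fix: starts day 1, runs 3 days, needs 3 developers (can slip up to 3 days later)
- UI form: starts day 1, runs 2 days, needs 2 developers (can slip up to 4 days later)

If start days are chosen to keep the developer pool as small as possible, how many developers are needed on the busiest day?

3

Early-start (Migration script@1, Schema change@1, Auth fix@1, UI form@1) gives peak 9: d1:9  d2:6  d3:3  d4:0  d5:0  d6:0.
Shift Schema change→2, Auth fix→4, UI form→2.
Schedule Migration script@1, Schema change@2, Auth fix@4, UI form@2: d1:3  d2:3  d3:3  d4:3  d5:3  d6:3 — peak 3.
Total developer-days = 18 over 6 days ⇒ peak ≥ ⌈18/6⌉ = 3, so 3 is optimal.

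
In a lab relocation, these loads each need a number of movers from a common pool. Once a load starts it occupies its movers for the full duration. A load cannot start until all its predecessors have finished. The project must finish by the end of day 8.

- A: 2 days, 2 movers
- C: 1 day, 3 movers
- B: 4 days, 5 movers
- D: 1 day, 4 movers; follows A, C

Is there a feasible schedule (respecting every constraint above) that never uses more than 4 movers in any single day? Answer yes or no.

The minimum achievable peak is 5; 4 < 5, so no feasible schedule stays within the cap.

no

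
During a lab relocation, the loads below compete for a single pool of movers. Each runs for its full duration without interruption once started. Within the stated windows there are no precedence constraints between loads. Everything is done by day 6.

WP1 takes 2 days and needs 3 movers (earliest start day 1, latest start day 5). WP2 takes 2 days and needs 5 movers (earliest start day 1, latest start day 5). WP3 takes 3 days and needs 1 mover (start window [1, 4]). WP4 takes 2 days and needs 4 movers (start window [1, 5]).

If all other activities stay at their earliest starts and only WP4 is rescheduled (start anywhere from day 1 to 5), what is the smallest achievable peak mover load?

WP4@1: d1:13  d2:13  d3:1  d4:0  d5:0  d6:0 → peak 13
WP4@2: d1:9  d2:13  d3:5  d4:0  d5:0  d6:0 → peak 13
WP4@3: d1:9  d2:9  d3:5  d4:4  d5:0  d6:0 → peak 9
WP4@4: d1:9  d2:9  d3:1  d4:4  d5:4  d6:0 → peak 9
WP4@5: d1:9  d2:9  d3:1  d4:0  d5:4  d6:4 → peak 9
Best is WP4@3, peak 9.

9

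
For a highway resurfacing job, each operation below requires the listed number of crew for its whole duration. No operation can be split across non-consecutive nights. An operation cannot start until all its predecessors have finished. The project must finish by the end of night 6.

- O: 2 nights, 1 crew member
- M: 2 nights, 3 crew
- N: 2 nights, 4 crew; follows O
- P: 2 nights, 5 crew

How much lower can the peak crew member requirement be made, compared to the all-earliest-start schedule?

4

Early-start peak: n1:9  n2:9  n3:4  n4:4  n5:0  n6:0 ⇒ 9.
Leveled (O@1, M@1, N@3, P@5): n1:4  n2:4  n3:4  n4:4  n5:5  n6:5 ⇒ 5.
Reduction 9 − 5 = 4.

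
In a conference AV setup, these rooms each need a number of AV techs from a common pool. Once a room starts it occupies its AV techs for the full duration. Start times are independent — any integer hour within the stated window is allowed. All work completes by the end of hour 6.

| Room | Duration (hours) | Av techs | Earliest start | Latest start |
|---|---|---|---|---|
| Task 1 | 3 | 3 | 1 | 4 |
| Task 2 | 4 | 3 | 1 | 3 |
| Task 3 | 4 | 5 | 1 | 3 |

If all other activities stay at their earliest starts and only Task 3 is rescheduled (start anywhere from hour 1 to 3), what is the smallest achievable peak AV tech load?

11

Task 3@1: h1:11  h2:11  h3:11  h4:8  h5:0  h6:0 → peak 11
Task 3@2: h1:6  h2:11  h3:11  h4:8  h5:5  h6:0 → peak 11
Task 3@3: h1:6  h2:6  h3:11  h4:8  h5:5  h6:5 → peak 11
Best is Task 3@1, peak 11.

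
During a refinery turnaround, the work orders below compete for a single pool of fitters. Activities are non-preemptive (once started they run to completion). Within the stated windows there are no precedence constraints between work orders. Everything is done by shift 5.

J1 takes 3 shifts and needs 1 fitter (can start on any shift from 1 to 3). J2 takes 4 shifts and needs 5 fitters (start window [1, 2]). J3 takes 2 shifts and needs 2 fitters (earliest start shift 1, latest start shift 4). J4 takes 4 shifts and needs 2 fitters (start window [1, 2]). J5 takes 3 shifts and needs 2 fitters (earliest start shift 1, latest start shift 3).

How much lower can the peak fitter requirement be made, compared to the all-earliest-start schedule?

2

Early-start peak: s1:12  s2:12  s3:10  s4:7  s5:0 ⇒ 12.
Leveled (J1@1, J2@1, J3@1, J4@1, J5@3): s1:10  s2:10  s3:10  s4:9  s5:2 ⇒ 10.
Reduction 12 − 10 = 2.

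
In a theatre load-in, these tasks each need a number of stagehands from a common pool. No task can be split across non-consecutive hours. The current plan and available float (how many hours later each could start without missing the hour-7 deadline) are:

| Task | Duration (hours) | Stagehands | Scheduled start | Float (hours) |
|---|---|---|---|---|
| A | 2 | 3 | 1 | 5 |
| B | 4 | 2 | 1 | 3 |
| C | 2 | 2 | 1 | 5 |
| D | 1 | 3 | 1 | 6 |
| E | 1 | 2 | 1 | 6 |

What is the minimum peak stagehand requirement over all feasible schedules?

4

Early-start (A@1, B@1, C@1, D@1, E@1) gives peak 12: h1:12  h2:7  h3:2  h4:2  h5:0  h6:0  h7:0.
Shift B→3, C→3, D→7, E→5.
Schedule A@1, B@3, C@3, D@7, E@5: h1:3  h2:3  h3:4  h4:4  h5:4  h6:2  h7:3 — peak 4.
Total stagehand-hours = 23 over 7 hours ⇒ peak ≥ ⌈23/7⌉ = 4, so 4 is optimal.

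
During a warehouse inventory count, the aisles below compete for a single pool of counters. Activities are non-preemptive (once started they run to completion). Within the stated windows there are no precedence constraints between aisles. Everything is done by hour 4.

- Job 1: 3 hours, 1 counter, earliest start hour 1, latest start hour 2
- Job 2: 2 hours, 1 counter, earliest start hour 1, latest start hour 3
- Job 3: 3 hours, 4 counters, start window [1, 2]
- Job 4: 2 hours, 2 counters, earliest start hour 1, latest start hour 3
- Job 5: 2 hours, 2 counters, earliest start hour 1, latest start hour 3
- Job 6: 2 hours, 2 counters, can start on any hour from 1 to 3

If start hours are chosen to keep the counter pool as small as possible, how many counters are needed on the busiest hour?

9

Early-start (Job 1@1, Job 2@1, Job 3@1, Job 4@1, Job 5@1, Job 6@1) gives peak 12: h1:12  h2:12  h3:5  h4:0.
Shift Job 5→3, Job 6→3.
Schedule Job 1@1, Job 2@1, Job 3@1, Job 4@1, Job 5@3, Job 6@3: h1:8  h2:8  h3:9  h4:4 — peak 9.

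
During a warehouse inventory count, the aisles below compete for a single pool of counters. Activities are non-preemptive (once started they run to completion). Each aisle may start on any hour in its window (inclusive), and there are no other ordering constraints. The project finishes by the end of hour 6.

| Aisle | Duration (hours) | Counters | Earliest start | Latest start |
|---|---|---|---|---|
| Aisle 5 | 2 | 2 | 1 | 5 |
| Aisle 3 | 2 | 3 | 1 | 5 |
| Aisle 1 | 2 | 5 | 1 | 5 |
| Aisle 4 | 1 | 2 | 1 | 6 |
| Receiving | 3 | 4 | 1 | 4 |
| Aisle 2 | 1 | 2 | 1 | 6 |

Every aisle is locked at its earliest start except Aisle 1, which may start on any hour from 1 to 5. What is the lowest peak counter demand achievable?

Aisle 1@1: h1:18  h2:14  h3:4  h4:0  h5:0  h6:0 → peak 18
Aisle 1@2: h1:13  h2:14  h3:9  h4:0  h5:0  h6:0 → peak 14
Aisle 1@3: h1:13  h2:9  h3:9  h4:5  h5:0  h6:0 → peak 13
Aisle 1@4: h1:13  h2:9  h3:4  h4:5  h5:5  h6:0 → peak 13
Aisle 1@5: h1:13  h2:9  h3:4  h4:0  h5:5  h6:5 → peak 13
Best is Aisle 1@3, peak 13.

13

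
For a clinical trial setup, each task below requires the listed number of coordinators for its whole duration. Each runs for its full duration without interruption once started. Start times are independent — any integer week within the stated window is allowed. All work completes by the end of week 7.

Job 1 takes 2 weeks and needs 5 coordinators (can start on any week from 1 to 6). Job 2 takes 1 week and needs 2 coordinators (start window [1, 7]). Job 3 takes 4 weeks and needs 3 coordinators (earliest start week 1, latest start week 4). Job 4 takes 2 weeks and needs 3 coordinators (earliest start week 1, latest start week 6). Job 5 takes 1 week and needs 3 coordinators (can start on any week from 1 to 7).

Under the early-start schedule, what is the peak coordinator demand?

16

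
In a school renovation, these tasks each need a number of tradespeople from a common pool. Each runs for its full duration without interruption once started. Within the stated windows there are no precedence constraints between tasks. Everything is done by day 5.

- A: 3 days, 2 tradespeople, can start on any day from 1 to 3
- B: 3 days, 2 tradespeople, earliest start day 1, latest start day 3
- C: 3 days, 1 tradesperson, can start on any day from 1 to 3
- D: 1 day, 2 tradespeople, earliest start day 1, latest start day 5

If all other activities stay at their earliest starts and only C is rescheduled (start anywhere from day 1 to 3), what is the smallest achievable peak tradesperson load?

C@1: d1:7  d2:5  d3:5  d4:0  d5:0 → peak 7
C@2: d1:6  d2:5  d3:5  d4:1  d5:0 → peak 6
C@3: d1:6  d2:4  d3:5  d4:1  d5:1 → peak 6
Best is C@2, peak 6.

6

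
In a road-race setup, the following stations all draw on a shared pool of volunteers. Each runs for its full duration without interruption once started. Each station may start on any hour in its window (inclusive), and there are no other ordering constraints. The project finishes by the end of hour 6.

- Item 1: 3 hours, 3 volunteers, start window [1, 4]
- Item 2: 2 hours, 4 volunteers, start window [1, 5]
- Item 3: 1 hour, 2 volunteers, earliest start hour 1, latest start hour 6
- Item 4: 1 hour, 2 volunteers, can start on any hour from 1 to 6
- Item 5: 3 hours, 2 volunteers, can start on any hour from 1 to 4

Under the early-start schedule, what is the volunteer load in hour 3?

5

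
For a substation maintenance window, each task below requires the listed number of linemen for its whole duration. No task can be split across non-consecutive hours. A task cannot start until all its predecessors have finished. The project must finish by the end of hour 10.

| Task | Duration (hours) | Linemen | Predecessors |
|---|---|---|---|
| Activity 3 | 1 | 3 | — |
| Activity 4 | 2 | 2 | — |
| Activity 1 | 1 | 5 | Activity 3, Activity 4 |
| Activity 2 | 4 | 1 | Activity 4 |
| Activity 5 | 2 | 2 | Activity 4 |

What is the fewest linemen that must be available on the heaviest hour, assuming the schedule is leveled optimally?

Early-start (Activity 3@1, Activity 4@1, Activity 1@3, Activity 2@3, Activity 5@3) gives peak 8: h1:5  h2:2  h3:8  h4:3  h5:1  h6:1  h7:0  h8:0  h9:0  h10:0.
Shift Activity 2→4, Activity 5→4.
Schedule Activity 3@1, Activity 4@1, Activity 1@3, Activity 2@4, Activity 5@4: h1:5  h2:2  h3:5  h4:3  h5:3  h6:1  h7:1  h8:0  h9:0  h10:0 — peak 5.

5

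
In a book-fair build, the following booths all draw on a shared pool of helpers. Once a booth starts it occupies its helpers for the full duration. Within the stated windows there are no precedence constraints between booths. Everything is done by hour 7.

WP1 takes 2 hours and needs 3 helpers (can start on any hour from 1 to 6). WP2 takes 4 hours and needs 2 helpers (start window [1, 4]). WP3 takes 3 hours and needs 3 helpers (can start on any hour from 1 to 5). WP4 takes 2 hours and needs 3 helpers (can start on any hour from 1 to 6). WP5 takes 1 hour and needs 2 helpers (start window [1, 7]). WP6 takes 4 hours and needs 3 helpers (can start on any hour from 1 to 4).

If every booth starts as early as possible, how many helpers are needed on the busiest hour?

Early-start schedule: WP1@1, WP2@1, WP3@1, WP4@1, WP5@1, WP6@1.
Load per hour: hour 1: 16, hour 2: 14, hour 3: 8, hour 4: 5, hour 5: 0, hour 6: 0, hour 7: 0.
Peak is 16.

16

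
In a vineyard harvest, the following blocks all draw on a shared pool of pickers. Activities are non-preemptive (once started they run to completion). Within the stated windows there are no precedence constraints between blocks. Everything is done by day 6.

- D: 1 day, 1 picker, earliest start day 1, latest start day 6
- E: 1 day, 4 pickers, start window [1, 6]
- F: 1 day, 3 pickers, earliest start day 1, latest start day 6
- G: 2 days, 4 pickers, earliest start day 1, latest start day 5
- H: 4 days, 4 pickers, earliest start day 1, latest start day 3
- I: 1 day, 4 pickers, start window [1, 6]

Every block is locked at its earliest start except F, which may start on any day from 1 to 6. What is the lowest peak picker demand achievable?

F@1: d1:20  d2:8  d3:4  d4:4  d5:0  d6:0 → peak 20
F@2: d1:17  d2:11  d3:4  d4:4  d5:0  d6:0 → peak 17
F@3: d1:17  d2:8  d3:7  d4:4  d5:0  d6:0 → peak 17
F@4: d1:17  d2:8  d3:4  d4:7  d5:0  d6:0 → peak 17
F@5: d1:17  d2:8  d3:4  d4:4  d5:3  d6:0 → peak 17
F@6: d1:17  d2:8  d3:4  d4:4  d5:0  d6:3 → peak 17
Best is F@2, peak 17.

17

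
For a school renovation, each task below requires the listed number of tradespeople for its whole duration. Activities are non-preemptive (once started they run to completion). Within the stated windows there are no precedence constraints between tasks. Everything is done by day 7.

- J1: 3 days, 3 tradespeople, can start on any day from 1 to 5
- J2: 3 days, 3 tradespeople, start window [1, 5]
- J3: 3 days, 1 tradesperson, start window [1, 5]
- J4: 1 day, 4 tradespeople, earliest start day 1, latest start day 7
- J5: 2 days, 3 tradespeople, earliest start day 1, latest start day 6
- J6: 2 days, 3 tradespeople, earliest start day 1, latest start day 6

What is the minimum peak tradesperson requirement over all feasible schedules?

Early-start (J1@1, J2@1, J3@1, J4@1, J5@1, J6@1) gives peak 17: d1:17  d2:13  d3:7  d4:0  d5:0  d6:0  d7:0.
Shift J2→4, J3→5, J4→7, J6→3.
Schedule J1@1, J2@4, J3@5, J4@7, J5@1, J6@3: d1:6  d2:6  d3:6  d4:6  d5:4  d6:4  d7:5 — peak 6.
Total tradesperson-days = 37 over 7 days ⇒ peak ≥ ⌈37/7⌉ = 6, so 6 is optimal.

6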